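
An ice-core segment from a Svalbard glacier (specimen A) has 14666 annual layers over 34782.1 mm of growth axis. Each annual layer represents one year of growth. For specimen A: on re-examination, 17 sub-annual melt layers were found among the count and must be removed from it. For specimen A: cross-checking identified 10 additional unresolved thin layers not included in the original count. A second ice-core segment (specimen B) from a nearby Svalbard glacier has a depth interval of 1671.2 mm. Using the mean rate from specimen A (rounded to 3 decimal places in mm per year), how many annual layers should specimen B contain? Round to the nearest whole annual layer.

704 annual layers

Specimen A: after corrections the count is 14666 − 17 + 10 = 14659 annual layers.
A: Extension rate ≈ 34782.1 / 14659 = 2.373 mm/year.
Specimen B: 1671.2 mm / 2.373 mm per year = 704.26 years ≈ 704 annual layers.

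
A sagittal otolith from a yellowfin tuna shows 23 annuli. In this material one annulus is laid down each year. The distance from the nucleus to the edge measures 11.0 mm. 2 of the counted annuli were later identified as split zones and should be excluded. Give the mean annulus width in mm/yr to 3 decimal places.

0.524 mm/yr

True annulus count = 23 − 2 = 21.
Mean rate = 11.0 mm / 21 years ≈ 0.524 mm/yr.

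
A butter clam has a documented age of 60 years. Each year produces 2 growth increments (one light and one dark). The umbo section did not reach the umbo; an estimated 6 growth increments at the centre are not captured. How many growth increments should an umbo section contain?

With 2 growth increments per year, 60 years would produce 60 × 2 = 120 growth increments.
Subtracting the 6 growth increments not captured gives 120 − 6 = 114 growth increments in the record.

114 growth increments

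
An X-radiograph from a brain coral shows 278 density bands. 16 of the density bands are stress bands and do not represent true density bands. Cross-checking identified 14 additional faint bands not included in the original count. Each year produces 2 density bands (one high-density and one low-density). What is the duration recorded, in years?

Adjusted count: 278 − 16 + 14 = 276 density bands.
276 density bands at 2 per year is 276 / 2 = 138 years.

138 years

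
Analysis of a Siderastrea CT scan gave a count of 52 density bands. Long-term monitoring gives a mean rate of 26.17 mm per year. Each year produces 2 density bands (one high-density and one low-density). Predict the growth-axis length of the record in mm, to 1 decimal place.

680.4 mm

Dividing by 2 density bands per year: 52 / 2 = 26 years.
Length ≈ 26.17 × 26 = 680.4 mm.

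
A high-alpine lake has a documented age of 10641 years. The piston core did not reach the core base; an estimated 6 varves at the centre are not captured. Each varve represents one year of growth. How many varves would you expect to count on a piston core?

At one varve per year, 10641 years correspond to 10641 varves.
Subtracting the 6 varves not captured gives 10641 − 6 = 10635 varves in the record.

10635 varves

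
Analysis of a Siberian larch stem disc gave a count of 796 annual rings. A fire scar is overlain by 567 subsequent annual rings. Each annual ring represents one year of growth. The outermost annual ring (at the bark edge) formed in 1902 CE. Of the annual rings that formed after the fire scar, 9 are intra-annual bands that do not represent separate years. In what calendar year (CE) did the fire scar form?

1344 CE

567 annual rings post-date the fire scar.
Removing the 9 false annual rings leaves 567 − 9 = 558 true annual rings beyond the fire scar.
1902 − 558 = 1344 CE.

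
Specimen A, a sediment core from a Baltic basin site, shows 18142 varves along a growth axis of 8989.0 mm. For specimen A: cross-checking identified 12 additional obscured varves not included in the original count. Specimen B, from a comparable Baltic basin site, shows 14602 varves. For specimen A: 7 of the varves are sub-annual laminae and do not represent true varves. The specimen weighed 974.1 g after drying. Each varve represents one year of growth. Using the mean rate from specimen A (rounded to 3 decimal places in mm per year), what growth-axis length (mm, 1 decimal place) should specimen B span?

Specimen A: adjusted count: 18142 − 7 + 12 = 18147 varves.
A: Mean rate = 8989.0 mm / 18147 years ≈ 0.495 mm per year.
Length of B = 0.495 × 14602 = 7228.0 mm.

7228.0 mm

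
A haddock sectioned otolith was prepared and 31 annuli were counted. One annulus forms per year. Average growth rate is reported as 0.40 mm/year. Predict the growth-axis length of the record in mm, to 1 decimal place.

12.4 mm

The record spans 31 years at 0.40 mm per year.
Length ≈ 0.40 × 31 = 12.4 mm.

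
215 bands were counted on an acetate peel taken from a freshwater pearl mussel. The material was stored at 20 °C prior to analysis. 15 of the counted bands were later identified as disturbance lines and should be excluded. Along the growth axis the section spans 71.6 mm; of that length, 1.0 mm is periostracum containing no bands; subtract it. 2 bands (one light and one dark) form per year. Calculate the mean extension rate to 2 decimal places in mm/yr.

0.71 mm/yr

Correcting the raw count gives 215 − 15 = 200 true bands.
200 bands at 2 per year is 200 / 2 = 100 years.
Net length = 71.6 − 1.0 = 70.6 mm.
Mean rate = 70.6 mm / 100 years ≈ 0.71 mm/yr.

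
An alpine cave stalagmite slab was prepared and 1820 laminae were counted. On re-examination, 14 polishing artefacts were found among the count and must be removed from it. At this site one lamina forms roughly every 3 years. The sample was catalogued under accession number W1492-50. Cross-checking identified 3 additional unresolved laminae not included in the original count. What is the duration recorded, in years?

5427 years

Adjusted count: 1820 − 14 + 3 = 1809 laminae.
1809 laminae at 3 years each span 1809 × 3 = 5427 years.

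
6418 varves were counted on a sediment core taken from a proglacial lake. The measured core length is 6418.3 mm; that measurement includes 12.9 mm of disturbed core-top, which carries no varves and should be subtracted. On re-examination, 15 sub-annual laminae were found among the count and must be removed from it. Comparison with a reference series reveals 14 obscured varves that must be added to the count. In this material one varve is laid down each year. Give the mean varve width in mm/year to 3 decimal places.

0.998 mm/year

Adjusted count: 6418 − 15 + 14 = 6417 varves.
Net length = 6418.3 − 12.9 = 6405.4 mm.
6405.4 mm over 6417 years gives 6405.4 / 6417 ≈ 0.998 mm/year.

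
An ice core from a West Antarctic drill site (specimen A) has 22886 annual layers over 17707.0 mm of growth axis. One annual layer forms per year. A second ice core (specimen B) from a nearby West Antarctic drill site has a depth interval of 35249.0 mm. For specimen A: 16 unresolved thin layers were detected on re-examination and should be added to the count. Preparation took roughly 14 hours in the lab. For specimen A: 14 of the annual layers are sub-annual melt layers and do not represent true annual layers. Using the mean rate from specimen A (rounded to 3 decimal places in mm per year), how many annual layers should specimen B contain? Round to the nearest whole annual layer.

Specimen A: adjusted count: 22886 − 14 + 16 = 22888 annual layers.
A: Extension rate ≈ 17707.0 / 22888 = 0.774 mm per year.
For B, 35249.0 / 0.774 = 45541.34 years ≈ 45541 annual layers.

45541 annual layers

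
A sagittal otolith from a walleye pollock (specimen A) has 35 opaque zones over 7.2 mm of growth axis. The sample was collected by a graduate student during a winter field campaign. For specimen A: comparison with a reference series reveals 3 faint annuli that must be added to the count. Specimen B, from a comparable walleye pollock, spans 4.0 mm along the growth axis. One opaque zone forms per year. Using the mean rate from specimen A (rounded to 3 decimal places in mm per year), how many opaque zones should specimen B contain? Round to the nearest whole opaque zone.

21 opaque zones

Specimen A: true opaque zone count = 35 + 3 = 38.
A: Extension rate ≈ 7.2 / 38 = 0.189 mm/year.
For B, 4.0 / 0.189 = 21.16 years ≈ 21 opaque zones.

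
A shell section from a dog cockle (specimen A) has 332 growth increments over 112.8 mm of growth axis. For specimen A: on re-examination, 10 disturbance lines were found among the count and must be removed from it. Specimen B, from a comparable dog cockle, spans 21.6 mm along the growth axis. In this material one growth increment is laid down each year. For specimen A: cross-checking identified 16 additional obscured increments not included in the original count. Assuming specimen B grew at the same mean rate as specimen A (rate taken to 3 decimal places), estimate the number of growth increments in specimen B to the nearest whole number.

Specimen A: true growth increment count = 332 − 10 + 16 = 338.
A: 112.8 mm over 338 years gives 112.8 / 338 ≈ 0.334 mm/year.
B spans 21.6 / 0.334 = 64.67 years ≈ 65 growth increments.

65 growth increments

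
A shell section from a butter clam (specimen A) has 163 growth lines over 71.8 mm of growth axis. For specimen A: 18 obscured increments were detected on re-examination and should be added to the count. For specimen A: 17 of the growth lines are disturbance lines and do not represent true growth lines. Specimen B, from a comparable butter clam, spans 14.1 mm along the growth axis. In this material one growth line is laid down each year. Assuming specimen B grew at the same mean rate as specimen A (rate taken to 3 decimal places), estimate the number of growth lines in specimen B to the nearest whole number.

Specimen A: after corrections the count is 163 − 17 + 18 = 164 growth lines.
A: Mean rate = 71.8 mm / 164 years ≈ 0.438 mm/year.
For B, 14.1 / 0.438 = 32.19 years ≈ 32 growth lines.

32 growth lines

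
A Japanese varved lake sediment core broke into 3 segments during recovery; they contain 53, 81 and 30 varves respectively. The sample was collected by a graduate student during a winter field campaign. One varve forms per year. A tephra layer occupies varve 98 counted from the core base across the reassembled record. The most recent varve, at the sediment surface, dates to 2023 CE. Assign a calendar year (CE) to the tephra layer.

Total varves = 53 + 81 + 30 = 164.
Between varve 98 and the sediment surface there are 164 − 98 = 66 varves.
Counting back 66 years from 2023 CE places the tephra layer in 2023 − 66 = 1957 CE.

1957 CE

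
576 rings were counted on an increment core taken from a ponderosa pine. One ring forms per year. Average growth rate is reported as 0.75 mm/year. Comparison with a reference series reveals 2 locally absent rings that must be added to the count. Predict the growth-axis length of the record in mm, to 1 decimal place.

True ring count = 576 + 2 = 578.
Predicted length = 0.75 mm/year × 578 years = 433.5 mm.

433.5 mm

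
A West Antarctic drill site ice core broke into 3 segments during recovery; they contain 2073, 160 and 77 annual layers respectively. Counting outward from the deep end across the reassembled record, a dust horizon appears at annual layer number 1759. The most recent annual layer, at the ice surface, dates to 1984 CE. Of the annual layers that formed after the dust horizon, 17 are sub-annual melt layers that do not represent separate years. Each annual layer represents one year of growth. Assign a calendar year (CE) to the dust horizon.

Total annual layers = 2073 + 160 + 77 = 2310.
The dust horizon sits at annual layer 1759 from the deep end, so 2310 − 1759 = 551 annual layers formed after it.
551 − 17 false = 534 true annual layers after the dust horizon.
The annual layer at the ice surface is 1984 CE, so the dust horizon dates to 1984 − 534 = 1450 CE.

1450 CE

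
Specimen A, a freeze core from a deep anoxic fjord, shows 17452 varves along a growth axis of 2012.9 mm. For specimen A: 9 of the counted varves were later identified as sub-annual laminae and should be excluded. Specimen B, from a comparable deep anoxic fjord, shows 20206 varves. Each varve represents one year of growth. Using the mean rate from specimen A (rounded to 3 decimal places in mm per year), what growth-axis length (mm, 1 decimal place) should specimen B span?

2323.7 mm

Specimen A: correcting the raw count gives 17452 − 9 = 17443 true varves.
A: Extension rate ≈ 2012.9 / 17443 = 0.115 mm/year.
B's length ≈ 0.115 × 20206 = 2323.7 mm.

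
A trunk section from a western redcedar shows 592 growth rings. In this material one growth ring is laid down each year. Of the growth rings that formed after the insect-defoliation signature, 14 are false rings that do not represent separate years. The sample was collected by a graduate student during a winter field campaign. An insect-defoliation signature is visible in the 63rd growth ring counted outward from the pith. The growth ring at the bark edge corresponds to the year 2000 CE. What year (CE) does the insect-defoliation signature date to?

Between growth ring 63 and the bark edge there are 592 − 63 = 529 growth rings.
Excluding 14 false growth rings: 529 − 14 = 515.
Counting back 515 years from 2000 CE places the insect-defoliation signature in 2000 − 515 = 1485 CE.

1485 CE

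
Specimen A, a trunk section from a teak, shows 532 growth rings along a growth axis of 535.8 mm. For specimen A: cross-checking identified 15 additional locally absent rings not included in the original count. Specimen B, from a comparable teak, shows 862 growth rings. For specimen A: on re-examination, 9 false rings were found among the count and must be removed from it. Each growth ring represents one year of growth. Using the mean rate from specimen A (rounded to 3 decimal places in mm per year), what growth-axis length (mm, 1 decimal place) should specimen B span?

858.6 mm

Specimen A: after corrections the count is 532 − 9 + 15 = 538 growth rings.
A: Mean rate = 535.8 mm / 538 years ≈ 0.996 mm per year.
For B, 0.996 mm/year × 862 years = 858.6 mm.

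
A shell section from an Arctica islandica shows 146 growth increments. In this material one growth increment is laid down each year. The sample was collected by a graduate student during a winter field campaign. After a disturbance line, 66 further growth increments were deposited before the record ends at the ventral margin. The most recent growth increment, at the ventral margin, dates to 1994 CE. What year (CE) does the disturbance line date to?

1928 CE

66 growth increments post-date the disturbance line.
The growth increment at the ventral margin is 1994 CE, so the disturbance line dates to 1994 − 66 = 1928 CE.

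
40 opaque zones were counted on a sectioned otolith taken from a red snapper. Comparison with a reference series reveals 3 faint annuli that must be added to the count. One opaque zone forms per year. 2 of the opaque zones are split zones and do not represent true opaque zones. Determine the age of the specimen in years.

True opaque zone count = 40 − 2 + 3 = 41.
At one opaque zone per year, that is 41 years.

41 years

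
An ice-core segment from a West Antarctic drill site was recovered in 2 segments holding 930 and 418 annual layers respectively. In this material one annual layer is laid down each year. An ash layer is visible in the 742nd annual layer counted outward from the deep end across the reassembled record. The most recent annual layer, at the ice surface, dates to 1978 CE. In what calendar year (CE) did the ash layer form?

Total annual layers = 930 + 418 = 1348.
1348 − 742 = 606 annual layers lie beyond the ash layer toward the ice surface.
The annual layer at the ice surface is 1978 CE, so the ash layer dates to 1978 − 606 = 1372 CE.

1372 CE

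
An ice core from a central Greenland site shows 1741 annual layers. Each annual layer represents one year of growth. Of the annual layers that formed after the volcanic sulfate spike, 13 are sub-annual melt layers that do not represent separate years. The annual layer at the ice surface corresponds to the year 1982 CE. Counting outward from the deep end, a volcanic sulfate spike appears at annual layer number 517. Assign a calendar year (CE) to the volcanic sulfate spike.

771 CE

Between annual layer 517 and the ice surface there are 1741 − 517 = 1224 annual layers.
1224 − 13 false = 1211 true annual layers after the volcanic sulfate spike.
Counting back 1211 years from 1982 CE places the volcanic sulfate spike in 1982 − 1211 = 771 CE.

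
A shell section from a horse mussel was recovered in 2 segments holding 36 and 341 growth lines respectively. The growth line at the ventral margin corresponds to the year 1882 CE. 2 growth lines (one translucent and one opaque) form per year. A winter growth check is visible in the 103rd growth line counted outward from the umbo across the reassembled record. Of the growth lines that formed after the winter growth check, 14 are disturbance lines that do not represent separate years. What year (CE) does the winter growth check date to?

Total growth lines = 36 + 341 = 377.
Between growth line 103 and the ventral margin there are 377 − 103 = 274 growth lines.
Removing the 14 false growth lines leaves 274 − 14 = 260 true growth lines beyond the winter growth check.
260 growth lines at 2 per year is 260 / 2 = 130 years.
1882 − 130 = 1752 CE.

1752 CE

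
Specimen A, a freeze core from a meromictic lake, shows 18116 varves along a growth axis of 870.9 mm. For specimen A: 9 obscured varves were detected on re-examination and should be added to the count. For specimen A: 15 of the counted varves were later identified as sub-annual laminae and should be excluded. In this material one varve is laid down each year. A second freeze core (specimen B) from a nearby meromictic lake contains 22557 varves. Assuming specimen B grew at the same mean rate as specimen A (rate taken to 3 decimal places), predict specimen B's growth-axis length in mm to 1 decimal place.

1082.7 mm

Specimen A: correcting the raw count gives 18116 − 15 + 9 = 18110 true varves.
A: Mean rate = 870.9 mm / 18110 years ≈ 0.048 mm/year.
B's length ≈ 0.048 × 22557 = 1082.7 mm.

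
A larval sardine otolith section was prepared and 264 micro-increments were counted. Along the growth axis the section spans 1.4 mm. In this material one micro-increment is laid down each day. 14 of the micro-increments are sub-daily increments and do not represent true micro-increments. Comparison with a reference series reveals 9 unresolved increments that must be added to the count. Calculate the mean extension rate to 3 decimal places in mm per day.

0.005 mm per day

Correcting the raw count gives 264 − 14 + 9 = 259 true micro-increments.
Extension rate ≈ 1.4 / 259 = 0.005 mm per day.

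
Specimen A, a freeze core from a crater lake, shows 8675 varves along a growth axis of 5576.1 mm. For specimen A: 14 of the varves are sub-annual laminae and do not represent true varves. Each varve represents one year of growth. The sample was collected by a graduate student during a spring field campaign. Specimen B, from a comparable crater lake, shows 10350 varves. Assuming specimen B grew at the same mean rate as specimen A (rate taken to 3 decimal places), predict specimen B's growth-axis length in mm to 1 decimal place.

6665.4 mm

Specimen A: adjusted count: 8675 − 14 = 8661 varves.
A: 5576.1 mm over 8661 years gives 5576.1 / 8661 ≈ 0.644 mm/yr.
For B, 0.644 mm/year × 10350 years = 6665.4 mm.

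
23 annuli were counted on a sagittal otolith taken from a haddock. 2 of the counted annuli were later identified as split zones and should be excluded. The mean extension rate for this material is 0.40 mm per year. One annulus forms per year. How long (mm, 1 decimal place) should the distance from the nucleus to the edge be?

8.4 mm

True annulus count = 23 − 2 = 21.
Length ≈ 0.40 × 21 = 8.4 mm.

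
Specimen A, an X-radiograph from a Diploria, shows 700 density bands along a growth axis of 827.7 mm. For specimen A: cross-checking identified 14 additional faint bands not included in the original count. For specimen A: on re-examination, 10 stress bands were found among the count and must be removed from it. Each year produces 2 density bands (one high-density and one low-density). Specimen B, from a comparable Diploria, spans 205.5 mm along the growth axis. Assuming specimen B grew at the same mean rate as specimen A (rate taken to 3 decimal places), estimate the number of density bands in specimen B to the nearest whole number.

175 density bands

Specimen A: after corrections the count is 700 − 10 + 14 = 704 density bands.
Specimen A: with 2 density bands per year, 704 / 2 = 352 years.
A: 827.7 mm over 352 years gives 827.7 / 352 ≈ 2.351 mm per year.
Specimen B: 205.5 mm / 2.351 mm per year = 87.41 years; at 2 density bands per year that is 87.41 × 2 ≈ 175 density bands.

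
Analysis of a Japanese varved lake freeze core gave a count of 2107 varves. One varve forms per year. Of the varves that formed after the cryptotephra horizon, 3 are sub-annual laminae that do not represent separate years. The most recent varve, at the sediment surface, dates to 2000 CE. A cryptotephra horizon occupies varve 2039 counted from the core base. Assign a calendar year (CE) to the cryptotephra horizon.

1935 CE

2107 − 2039 = 68 varves lie beyond the cryptotephra horizon toward the sediment surface.
Excluding 3 false varves: 68 − 3 = 65.
Counting back 65 years from 2000 CE places the cryptotephra horizon in 2000 − 65 = 1935 CE.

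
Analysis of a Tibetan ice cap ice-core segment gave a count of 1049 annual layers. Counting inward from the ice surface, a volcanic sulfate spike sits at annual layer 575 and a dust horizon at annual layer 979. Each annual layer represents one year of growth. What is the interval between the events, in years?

404 years

The two markers are separated by 979 − 575 = 404 annual layers.
One annual layer per year makes the interval 404 years.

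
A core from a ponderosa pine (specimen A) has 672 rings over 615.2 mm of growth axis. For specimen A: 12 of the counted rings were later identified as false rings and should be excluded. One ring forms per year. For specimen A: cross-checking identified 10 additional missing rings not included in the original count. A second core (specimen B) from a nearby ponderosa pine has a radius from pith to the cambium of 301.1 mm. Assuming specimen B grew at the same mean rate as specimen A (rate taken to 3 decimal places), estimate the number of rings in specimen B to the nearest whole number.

328 rings

Specimen A: correcting the raw count gives 672 − 12 + 10 = 670 true rings.
A: Extension rate ≈ 615.2 / 670 = 0.918 mm per year.
For B, 301.1 / 0.918 = 328.00 years ≈ 328 rings.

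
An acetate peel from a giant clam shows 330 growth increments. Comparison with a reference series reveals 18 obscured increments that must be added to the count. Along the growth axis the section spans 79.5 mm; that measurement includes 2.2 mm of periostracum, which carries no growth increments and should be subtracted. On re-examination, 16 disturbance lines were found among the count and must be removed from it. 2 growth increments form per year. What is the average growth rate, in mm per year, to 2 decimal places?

After corrections the count is 330 − 16 + 18 = 332 growth increments.
With 2 growth increments per year, 332 / 2 = 166 years.
Removing the 2.2 mm offcut leaves 79.5 − 2.2 = 77.3 mm.
77.3 mm over 166 years gives 77.3 / 166 ≈ 0.47 mm per year.

0.47 mm per year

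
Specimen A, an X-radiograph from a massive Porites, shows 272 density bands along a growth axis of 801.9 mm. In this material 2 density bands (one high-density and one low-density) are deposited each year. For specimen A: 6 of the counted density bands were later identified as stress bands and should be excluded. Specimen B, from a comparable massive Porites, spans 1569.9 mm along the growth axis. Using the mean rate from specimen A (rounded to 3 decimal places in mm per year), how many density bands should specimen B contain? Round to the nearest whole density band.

521 density bands

Specimen A: correcting the raw count gives 272 − 6 = 266 true density bands.
Specimen A: with 2 density bands per year, 266 / 2 = 133 years.
A: 801.9 mm over 133 years gives 801.9 / 133 ≈ 6.029 mm per year.
B spans 1569.9 / 6.029 = 260.39 years; at 2 density bands per year that is 260.39 × 2 ≈ 521 density bands.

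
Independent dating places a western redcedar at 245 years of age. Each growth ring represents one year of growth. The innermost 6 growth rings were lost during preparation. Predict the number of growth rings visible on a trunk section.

At one growth ring per year, 245 years correspond to 245 growth rings.
Less the 6 uncaptured growth rings: 245 − 6 = 239.

239 growth rings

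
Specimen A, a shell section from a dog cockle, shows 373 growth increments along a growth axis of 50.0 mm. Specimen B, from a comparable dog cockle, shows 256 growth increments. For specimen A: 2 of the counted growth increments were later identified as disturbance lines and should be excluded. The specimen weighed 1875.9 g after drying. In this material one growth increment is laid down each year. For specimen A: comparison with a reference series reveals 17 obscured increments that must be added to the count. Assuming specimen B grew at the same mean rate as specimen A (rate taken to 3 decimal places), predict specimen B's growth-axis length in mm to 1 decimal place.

33.0 mm

Specimen A: after corrections the count is 373 − 2 + 17 = 388 growth increments.
A: 50.0 mm over 388 years gives 50.0 / 388 ≈ 0.129 mm per year.
B's length ≈ 0.129 × 256 = 33.0 mm.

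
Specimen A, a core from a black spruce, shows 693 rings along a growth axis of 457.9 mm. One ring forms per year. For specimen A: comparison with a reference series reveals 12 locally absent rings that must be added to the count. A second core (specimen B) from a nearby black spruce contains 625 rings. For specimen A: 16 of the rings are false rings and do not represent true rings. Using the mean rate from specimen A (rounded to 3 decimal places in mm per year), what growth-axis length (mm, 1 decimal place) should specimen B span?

Specimen A: true ring count = 693 − 16 + 12 = 689.
A: Extension rate ≈ 457.9 / 689 = 0.665 mm/year.
B's length ≈ 0.665 × 625 = 415.6 mm.

415.6 mm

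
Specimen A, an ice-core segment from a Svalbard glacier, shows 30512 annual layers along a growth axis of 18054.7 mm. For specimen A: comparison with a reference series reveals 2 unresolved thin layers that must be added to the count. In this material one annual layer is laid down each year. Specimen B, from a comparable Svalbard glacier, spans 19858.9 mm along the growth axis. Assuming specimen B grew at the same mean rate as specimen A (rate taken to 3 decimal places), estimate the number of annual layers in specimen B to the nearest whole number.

33545 annual layers

Specimen A: adjusted count: 30512 + 2 = 30514 annual layers.
A: 18054.7 mm over 30514 years gives 18054.7 / 30514 ≈ 0.592 mm per year.
For B, 19858.9 / 0.592 = 33545.44 years ≈ 33545 annual layers.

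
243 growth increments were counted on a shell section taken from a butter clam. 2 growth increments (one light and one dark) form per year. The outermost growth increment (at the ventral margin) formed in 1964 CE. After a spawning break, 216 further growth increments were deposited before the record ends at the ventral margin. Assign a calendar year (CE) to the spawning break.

216 growth increments formed after the spawning break.
With 2 growth increments per year, 216 / 2 = 108 years.
The growth increment at the ventral margin is 1964 CE, so the spawning break dates to 1964 − 108 = 1856 CE.

1856 CE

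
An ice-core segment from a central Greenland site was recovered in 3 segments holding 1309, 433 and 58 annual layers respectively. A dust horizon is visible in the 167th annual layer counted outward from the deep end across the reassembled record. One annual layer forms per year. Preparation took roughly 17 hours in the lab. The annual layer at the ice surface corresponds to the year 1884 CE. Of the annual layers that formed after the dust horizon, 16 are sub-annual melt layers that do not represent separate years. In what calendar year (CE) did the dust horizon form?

267 CE

Total annual layers = 1309 + 433 + 58 = 1800.
1800 − 167 = 1633 annual layers lie beyond the dust horizon toward the ice surface.
Removing the 16 false annual layers leaves 1633 − 16 = 1617 true annual layers beyond the dust horizon.
1884 − 1617 = 267 CE.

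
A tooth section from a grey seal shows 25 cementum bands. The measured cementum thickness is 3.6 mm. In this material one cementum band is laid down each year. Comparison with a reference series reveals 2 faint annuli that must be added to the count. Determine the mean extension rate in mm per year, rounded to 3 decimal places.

0.133 mm per year

True cementum band count = 25 + 2 = 27.
Mean rate = 3.6 mm / 27 years ≈ 0.133 mm per year.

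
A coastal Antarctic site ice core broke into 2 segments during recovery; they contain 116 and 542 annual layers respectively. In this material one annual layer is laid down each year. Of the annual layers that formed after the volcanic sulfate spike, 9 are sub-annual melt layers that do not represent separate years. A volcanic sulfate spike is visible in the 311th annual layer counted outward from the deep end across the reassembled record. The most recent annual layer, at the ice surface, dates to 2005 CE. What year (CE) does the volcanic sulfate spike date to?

Total annual layers = 116 + 542 = 658.
658 − 311 = 347 annual layers lie beyond the volcanic sulfate spike toward the ice surface.
347 − 9 false = 338 true annual layers after the volcanic sulfate spike.
The annual layer at the ice surface is 2005 CE, so the volcanic sulfate spike dates to 2005 − 338 = 1667 CE.

1667 CE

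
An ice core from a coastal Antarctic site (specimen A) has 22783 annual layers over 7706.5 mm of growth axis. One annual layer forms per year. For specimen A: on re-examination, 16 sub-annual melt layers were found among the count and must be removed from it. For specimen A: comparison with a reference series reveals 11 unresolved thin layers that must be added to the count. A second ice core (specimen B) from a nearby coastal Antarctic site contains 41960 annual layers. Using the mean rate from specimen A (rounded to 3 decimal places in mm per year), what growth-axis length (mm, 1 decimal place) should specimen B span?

Specimen A: correcting the raw count gives 22783 − 16 + 11 = 22778 true annual layers.
A: Extension rate ≈ 7706.5 / 22778 = 0.338 mm per year.
For B, 0.338 mm/year × 41960 years = 14182.5 mm.

14182.5 mm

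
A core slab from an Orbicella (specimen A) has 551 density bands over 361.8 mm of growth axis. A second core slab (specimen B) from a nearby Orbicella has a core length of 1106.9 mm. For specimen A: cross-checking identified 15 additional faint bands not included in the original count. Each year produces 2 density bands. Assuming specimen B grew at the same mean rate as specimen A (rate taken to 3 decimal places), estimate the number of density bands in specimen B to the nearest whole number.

1732 density bands

Specimen A: correcting the raw count gives 551 + 15 = 566 true density bands.
Specimen A: with 2 density bands per year, 566 / 2 = 283 years.
A: 361.8 mm over 283 years gives 361.8 / 283 ≈ 1.278 mm/year.
B spans 1106.9 / 1.278 = 866.12 years; at 2 density bands per year that is 866.12 × 2 ≈ 1732 density bands.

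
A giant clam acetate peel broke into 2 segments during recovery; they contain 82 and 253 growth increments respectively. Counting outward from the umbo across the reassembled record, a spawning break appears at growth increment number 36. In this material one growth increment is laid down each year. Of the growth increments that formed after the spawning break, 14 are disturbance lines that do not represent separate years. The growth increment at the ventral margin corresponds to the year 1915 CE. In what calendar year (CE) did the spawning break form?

1630 CE

Total growth increments = 82 + 253 = 335.
335 − 36 = 299 growth increments lie beyond the spawning break toward the ventral margin.
Removing the 14 false growth increments leaves 299 − 14 = 285 true growth increments beyond the spawning break.
1915 − 285 = 1630 CE.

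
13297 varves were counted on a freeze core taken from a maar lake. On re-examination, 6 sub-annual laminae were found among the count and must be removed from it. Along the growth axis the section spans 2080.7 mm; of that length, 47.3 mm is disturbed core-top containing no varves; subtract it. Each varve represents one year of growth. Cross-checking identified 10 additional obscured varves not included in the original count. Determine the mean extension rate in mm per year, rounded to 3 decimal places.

0.153 mm per year

Correcting the raw count gives 13297 − 6 + 10 = 13301 true varves.
Removing the 47.3 mm offcut leaves 2080.7 − 47.3 = 2033.4 mm.
Mean rate = 2033.4 mm / 13301 years ≈ 0.153 mm per year.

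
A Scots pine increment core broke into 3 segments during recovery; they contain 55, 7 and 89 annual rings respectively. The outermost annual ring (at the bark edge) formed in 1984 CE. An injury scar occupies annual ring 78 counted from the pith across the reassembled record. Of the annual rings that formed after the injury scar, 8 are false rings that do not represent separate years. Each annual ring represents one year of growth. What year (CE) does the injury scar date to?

1919 CE

Total annual rings = 55 + 7 + 89 = 151.
151 − 78 = 73 annual rings lie beyond the injury scar toward the bark edge.
Excluding 8 false annual rings: 73 − 8 = 65.
1984 − 65 = 1919 CE.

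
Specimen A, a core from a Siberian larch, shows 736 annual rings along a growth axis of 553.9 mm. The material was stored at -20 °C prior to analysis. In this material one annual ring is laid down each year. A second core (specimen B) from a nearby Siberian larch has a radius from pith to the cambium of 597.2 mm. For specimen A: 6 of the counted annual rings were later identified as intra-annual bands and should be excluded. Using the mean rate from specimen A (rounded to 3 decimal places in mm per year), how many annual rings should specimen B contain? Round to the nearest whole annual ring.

Specimen A: after corrections the count is 736 − 6 = 730 annual rings.
A: Mean rate = 553.9 mm / 730 years ≈ 0.759 mm per year.
Specimen B: 597.2 mm / 0.759 mm per year = 786.82 years ≈ 787 annual rings.

787 annual rings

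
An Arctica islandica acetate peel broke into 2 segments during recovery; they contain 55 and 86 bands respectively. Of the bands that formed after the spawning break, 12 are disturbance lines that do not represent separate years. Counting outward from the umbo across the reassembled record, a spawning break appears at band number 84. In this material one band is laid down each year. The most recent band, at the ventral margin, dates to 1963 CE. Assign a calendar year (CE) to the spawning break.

1918 CE

Total bands = 55 + 86 = 141.
Between band 84 and the ventral margin there are 141 − 84 = 57 bands.
Excluding 12 false bands: 57 − 12 = 45.
1963 − 45 = 1918 CE.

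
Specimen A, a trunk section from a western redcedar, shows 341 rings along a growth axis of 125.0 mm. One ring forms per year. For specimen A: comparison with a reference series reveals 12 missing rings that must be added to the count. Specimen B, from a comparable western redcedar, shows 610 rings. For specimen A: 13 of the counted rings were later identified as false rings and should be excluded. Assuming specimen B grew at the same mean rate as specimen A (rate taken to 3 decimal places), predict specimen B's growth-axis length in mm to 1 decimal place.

224.5 mm

Specimen A: adjusted count: 341 − 13 + 12 = 340 rings.
A: 125.0 mm over 340 years gives 125.0 / 340 ≈ 0.368 mm/year.
For B, 0.368 mm/year × 610 years = 224.5 mm.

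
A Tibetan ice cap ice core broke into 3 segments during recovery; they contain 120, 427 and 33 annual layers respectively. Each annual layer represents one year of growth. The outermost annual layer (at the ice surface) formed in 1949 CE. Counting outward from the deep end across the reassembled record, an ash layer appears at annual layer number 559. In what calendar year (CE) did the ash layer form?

Total annual layers = 120 + 427 + 33 = 580.
Between annual layer 559 and the ice surface there are 580 − 559 = 21 annual layers.
Counting back 21 years from 1949 CE places the ash layer in 1949 − 21 = 1928 CE.

1928 CE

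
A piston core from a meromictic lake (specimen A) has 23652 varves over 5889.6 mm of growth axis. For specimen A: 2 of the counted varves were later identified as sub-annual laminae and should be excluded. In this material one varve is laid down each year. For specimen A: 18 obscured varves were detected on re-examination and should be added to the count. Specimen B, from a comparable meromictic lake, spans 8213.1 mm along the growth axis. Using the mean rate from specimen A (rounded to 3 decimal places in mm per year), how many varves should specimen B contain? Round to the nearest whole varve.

Specimen A: adjusted count: 23652 − 2 + 18 = 23668 varves.
A: 5889.6 mm over 23668 years gives 5889.6 / 23668 ≈ 0.249 mm/year.
B spans 8213.1 / 0.249 = 32984.34 years ≈ 32984 varves.

32984 varves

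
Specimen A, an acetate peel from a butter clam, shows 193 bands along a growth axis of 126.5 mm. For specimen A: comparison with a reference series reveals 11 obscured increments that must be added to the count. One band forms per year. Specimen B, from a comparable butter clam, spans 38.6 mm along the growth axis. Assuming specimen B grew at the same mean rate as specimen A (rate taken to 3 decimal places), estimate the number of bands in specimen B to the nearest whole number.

Specimen A: correcting the raw count gives 193 + 11 = 204 true bands.
A: Mean rate = 126.5 mm / 204 years ≈ 0.620 mm/year.
For B, 38.6 / 0.620 = 62.26 years ≈ 62 bands.

62 bands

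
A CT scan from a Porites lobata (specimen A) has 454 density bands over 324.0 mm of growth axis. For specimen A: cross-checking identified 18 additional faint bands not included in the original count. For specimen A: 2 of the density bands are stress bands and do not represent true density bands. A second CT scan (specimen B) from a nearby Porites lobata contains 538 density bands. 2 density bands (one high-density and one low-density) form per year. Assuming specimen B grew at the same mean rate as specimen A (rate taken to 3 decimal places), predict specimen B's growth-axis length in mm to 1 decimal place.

371.0 mm

Specimen A: correcting the raw count gives 454 − 2 + 18 = 470 true density bands.
Specimen A: 470 density bands at 2 per year is 470 / 2 = 235 years.
A: 324.0 mm over 235 years gives 324.0 / 235 ≈ 1.379 mm/year.
Specimen B: 538 density bands at 2 per year is 538 / 2 = 269 years. For B, 1.379 mm/year × 269 years = 371.0 mm.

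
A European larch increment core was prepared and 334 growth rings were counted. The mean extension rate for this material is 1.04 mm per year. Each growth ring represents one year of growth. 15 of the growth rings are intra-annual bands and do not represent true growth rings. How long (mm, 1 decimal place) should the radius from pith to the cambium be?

After corrections the count is 334 − 15 = 319 growth rings.
Length ≈ 1.04 × 319 = 331.8 mm.

331.8 mm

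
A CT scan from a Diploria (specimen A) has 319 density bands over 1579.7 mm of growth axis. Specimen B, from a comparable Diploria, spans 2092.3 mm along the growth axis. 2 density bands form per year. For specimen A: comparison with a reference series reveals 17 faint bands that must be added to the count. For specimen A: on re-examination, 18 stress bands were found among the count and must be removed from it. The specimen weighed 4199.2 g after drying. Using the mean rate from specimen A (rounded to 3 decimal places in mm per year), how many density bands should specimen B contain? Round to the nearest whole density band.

421 density bands

Specimen A: true density band count = 319 − 18 + 17 = 318.
Specimen A: with 2 density bands per year, 318 / 2 = 159 years.
A: Extension rate ≈ 1579.7 / 159 = 9.935 mm per year.
For B, 2092.3 / 9.935 = 210.60 years; at 2 density bands per year that is 210.60 × 2 ≈ 421 density bands.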